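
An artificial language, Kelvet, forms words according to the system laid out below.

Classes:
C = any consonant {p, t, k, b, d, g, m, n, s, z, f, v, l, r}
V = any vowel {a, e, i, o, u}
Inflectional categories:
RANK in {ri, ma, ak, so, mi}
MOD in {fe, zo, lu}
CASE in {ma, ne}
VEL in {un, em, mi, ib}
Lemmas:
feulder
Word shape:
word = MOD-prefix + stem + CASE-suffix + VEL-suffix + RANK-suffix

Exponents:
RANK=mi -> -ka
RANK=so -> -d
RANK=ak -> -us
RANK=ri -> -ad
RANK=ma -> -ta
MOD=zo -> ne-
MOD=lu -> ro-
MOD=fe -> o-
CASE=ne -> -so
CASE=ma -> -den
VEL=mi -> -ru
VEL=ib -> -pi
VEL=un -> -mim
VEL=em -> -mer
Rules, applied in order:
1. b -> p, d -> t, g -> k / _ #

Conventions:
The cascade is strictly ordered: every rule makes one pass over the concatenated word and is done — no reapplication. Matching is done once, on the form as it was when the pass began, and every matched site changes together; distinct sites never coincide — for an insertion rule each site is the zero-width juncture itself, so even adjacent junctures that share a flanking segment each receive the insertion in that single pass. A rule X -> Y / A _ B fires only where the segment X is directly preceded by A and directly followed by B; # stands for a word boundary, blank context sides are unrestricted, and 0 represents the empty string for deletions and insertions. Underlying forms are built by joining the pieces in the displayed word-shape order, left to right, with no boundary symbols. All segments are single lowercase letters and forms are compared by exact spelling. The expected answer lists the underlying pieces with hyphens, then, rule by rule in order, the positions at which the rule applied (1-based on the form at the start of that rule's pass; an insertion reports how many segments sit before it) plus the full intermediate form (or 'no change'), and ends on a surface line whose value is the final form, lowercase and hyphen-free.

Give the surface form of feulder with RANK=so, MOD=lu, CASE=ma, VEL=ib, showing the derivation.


underlying: ro-feulder-den-pi-d
1. b -> p, d -> t, g -> k / _ #: fires at position(s) 15: rofeulderdenpit
surface: rofeulderdenpit


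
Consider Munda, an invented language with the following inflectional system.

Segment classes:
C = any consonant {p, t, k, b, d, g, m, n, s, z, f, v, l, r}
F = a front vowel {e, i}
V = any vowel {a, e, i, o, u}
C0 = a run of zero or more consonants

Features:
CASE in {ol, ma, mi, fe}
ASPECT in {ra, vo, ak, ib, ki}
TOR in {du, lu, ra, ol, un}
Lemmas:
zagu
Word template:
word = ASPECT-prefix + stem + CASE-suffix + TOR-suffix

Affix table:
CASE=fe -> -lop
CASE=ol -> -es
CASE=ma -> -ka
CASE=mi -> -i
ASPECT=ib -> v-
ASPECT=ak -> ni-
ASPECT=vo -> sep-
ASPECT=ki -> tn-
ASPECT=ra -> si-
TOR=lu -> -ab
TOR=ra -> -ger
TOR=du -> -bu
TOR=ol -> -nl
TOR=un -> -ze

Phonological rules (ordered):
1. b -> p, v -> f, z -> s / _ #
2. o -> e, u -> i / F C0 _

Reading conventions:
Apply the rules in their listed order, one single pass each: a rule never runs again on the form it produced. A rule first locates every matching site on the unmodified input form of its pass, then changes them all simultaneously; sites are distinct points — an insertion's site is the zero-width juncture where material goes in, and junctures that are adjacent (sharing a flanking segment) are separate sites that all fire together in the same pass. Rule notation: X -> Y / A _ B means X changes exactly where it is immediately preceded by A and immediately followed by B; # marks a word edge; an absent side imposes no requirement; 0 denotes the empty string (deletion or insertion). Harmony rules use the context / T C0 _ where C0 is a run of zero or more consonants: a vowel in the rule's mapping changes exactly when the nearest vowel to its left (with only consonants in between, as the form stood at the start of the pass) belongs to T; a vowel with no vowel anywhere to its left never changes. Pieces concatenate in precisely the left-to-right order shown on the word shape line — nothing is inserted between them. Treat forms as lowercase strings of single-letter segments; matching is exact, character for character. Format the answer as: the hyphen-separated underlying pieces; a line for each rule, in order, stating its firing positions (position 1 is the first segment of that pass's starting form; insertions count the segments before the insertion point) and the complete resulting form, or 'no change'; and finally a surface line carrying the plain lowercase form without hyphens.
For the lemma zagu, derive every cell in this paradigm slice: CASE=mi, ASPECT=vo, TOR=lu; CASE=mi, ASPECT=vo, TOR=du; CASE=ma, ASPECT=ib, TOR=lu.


cell CASE=mi, ASPECT=vo, TOR=lu:
underlying: sep-zagu-i-ab
1. b -> p, v -> f, z -> s / _ #: fires at position(s) 10: sepzaguiap
2. o -> e, u -> i / F C0 _: no change
surface: sepzaguiap

cell CASE=mi, ASPECT=vo, TOR=du:
underlying: sep-zagu-i-bu
1. b -> p, v -> f, z -> s / _ #: no change
2. o -> e, u -> i / F C0 _: fires at position(s) 10: sepzaguibi
surface: sepzaguibi

cell CASE=ma, ASPECT=ib, TOR=lu:
underlying: v-zagu-ka-ab
1. b -> p, v -> f, z -> s / _ #: fires at position(s) 9: vzagukaap
2. o -> e, u -> i / F C0 _: no change
surface: vzagukaap


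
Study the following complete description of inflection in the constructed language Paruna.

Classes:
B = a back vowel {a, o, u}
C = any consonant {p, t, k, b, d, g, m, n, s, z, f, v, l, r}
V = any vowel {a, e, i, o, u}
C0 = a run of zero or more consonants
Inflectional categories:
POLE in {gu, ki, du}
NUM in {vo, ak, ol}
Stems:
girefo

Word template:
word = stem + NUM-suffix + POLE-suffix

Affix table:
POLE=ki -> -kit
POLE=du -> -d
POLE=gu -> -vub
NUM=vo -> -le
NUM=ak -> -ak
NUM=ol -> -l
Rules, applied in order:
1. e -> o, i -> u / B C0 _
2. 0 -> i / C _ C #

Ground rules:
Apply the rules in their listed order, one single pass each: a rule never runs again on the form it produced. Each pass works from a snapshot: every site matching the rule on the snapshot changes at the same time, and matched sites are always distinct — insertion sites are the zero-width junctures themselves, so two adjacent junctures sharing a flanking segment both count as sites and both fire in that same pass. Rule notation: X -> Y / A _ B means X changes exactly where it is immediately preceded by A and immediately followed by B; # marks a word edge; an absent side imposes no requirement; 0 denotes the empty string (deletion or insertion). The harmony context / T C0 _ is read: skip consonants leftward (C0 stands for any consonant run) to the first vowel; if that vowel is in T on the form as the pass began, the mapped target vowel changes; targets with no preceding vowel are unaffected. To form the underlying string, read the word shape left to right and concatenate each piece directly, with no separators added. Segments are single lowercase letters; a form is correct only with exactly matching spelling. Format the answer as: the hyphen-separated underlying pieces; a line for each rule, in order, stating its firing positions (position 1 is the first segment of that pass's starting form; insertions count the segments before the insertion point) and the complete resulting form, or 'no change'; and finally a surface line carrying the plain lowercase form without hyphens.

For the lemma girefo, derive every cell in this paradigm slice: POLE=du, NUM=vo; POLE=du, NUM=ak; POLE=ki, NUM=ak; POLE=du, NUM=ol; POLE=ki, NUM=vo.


cell POLE=du, NUM=vo:
underlying: girefo-le-d
1. e -> o, i -> u / B C0 _: fires at position(s) 8: girefolod
2. 0 -> i / C _ C #: no change
surface: girefolod

cell POLE=du, NUM=ak:
underlying: girefo-ak-d
1. e -> o, i -> u / B C0 _: no change
2. 0 -> i / C _ C #: inserts after position(s) 8: girefoakid
surface: girefoakid

cell POLE=ki, NUM=ak:
underlying: girefo-ak-kit
1. e -> o, i -> u / B C0 _: fires at position(s) 10: girefoakkut
2. 0 -> i / C _ C #: no change
surface: girefoakkut

cell POLE=du, NUM=ol:
underlying: girefo-l-d
1. e -> o, i -> u / B C0 _: no change
2. 0 -> i / C _ C #: inserts after position(s) 7: girefolid
surface: girefolid

cell POLE=ki, NUM=vo:
underlying: girefo-le-kit
1. e -> o, i -> u / B C0 _: fires at position(s) 8: girefolokit
2. 0 -> i / C _ C #: no change
surface: girefolokit


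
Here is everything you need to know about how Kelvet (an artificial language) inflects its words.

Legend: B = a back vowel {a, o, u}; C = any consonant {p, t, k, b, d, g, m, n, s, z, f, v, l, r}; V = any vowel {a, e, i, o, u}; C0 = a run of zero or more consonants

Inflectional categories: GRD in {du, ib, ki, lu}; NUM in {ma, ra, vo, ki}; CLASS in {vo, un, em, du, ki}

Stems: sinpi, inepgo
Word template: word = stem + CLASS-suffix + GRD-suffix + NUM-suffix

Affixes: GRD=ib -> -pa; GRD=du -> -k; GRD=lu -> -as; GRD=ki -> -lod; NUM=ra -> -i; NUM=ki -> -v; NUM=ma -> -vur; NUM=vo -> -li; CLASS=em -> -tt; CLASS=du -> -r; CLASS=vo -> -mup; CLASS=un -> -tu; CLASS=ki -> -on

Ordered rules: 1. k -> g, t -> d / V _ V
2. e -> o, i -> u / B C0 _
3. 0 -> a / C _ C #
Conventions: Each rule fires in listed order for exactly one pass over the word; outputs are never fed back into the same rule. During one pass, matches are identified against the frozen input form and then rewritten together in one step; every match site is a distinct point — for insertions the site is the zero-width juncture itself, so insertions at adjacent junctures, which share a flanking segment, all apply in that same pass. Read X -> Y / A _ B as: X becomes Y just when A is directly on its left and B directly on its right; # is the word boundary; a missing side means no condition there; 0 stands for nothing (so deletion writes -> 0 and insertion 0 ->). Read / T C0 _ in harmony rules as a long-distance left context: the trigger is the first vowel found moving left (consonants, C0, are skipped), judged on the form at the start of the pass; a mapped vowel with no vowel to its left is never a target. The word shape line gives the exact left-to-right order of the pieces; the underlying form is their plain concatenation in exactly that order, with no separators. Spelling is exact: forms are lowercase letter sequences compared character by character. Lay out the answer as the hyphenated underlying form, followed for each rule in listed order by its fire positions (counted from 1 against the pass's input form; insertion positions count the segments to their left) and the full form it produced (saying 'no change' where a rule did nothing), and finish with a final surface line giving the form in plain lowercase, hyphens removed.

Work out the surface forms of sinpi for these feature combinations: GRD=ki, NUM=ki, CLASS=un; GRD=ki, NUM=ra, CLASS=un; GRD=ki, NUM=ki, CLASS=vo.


cell GRD=ki, NUM=ki, CLASS=un:
underlying: sinpi-tu-lod-v
1. k -> g, t -> d / V _ V: fires at position(s) 6: sinpidulodv
2. e -> o, i -> u / B C0 _: no change
3. 0 -> a / C _ C #: inserts after position(s) 10: sinpidulodav
surface: sinpidulodav

cell GRD=ki, NUM=ra, CLASS=un:
underlying: sinpi-tu-lod-i
1. k -> g, t -> d / V _ V: fires at position(s) 6: sinpidulodi
2. e -> o, i -> u / B C0 _: fires at position(s) 11: sinpidulodu
3. 0 -> a / C _ C #: no change
surface: sinpidulodu

cell GRD=ki, NUM=ki, CLASS=vo:
underlying: sinpi-mup-lod-v
1. k -> g, t -> d / V _ V: no change
2. e -> o, i -> u / B C0 _: no change
3. 0 -> a / C _ C #: inserts after position(s) 11: sinpimuplodav
surface: sinpimuplodav


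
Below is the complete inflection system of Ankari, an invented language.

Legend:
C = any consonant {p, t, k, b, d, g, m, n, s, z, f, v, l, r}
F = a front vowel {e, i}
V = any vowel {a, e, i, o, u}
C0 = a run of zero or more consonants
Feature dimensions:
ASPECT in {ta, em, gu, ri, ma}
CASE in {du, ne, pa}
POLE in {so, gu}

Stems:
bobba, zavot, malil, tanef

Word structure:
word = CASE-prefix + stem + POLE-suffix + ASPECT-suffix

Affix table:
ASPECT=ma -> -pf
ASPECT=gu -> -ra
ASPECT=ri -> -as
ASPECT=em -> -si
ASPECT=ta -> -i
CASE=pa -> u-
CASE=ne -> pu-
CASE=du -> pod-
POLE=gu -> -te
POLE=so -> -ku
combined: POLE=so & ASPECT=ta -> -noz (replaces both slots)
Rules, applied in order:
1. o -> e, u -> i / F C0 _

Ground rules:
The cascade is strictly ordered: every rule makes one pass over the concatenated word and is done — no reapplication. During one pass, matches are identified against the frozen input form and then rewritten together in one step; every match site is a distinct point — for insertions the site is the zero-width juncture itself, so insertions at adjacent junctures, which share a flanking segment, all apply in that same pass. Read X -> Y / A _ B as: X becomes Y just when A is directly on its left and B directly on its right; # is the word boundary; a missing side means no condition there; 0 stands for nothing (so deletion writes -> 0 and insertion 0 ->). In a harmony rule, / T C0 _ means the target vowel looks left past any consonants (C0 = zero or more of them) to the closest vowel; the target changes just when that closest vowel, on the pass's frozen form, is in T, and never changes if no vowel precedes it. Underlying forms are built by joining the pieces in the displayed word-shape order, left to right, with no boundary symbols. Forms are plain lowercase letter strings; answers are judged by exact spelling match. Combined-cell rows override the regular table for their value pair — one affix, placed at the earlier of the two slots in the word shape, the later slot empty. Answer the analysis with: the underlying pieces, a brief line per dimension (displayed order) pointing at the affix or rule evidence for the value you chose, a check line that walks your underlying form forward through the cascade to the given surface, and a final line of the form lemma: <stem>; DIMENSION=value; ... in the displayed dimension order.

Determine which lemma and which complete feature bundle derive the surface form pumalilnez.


underlying: pu-malil-noz
ASPECT=ta - signalled by the combined affix row
CASE=ne - signalled by the affix pu-
POLE=so - signalled by the combined affix row
check: pumalilnoz -> pumalilnez
lemma: malil; ASPECT=ta; CASE=ne; POLE=so


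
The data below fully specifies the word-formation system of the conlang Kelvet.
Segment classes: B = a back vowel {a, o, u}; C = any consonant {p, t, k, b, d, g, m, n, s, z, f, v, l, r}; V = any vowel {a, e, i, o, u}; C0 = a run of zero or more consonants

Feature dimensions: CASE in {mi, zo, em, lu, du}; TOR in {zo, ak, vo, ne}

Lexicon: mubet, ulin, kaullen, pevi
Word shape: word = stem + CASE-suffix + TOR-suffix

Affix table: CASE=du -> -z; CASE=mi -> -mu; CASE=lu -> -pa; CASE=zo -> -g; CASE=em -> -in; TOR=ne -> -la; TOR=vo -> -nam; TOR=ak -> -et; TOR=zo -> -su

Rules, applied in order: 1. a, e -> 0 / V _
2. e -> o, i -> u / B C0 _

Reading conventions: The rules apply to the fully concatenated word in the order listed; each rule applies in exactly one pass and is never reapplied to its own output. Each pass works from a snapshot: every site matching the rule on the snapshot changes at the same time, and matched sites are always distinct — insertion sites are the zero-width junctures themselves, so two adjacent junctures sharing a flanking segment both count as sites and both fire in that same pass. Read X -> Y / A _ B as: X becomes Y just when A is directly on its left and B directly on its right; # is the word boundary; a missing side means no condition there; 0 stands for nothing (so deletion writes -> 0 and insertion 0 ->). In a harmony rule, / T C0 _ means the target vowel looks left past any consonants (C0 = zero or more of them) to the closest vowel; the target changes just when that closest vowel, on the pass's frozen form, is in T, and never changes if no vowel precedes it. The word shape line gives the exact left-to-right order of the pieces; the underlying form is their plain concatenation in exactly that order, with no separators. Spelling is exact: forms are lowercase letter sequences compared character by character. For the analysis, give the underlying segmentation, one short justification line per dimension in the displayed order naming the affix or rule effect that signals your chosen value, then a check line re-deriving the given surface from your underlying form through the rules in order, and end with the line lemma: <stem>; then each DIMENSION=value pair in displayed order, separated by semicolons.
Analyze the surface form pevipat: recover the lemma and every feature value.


underlying: pevi-pa-et
CASE=lu - signalled by the affix -pa
TOR=ak - signalled by the affix -et
check: pevipaet -> pevipat -> pevipat
lemma: pevi; CASE=lu; TOR=ak


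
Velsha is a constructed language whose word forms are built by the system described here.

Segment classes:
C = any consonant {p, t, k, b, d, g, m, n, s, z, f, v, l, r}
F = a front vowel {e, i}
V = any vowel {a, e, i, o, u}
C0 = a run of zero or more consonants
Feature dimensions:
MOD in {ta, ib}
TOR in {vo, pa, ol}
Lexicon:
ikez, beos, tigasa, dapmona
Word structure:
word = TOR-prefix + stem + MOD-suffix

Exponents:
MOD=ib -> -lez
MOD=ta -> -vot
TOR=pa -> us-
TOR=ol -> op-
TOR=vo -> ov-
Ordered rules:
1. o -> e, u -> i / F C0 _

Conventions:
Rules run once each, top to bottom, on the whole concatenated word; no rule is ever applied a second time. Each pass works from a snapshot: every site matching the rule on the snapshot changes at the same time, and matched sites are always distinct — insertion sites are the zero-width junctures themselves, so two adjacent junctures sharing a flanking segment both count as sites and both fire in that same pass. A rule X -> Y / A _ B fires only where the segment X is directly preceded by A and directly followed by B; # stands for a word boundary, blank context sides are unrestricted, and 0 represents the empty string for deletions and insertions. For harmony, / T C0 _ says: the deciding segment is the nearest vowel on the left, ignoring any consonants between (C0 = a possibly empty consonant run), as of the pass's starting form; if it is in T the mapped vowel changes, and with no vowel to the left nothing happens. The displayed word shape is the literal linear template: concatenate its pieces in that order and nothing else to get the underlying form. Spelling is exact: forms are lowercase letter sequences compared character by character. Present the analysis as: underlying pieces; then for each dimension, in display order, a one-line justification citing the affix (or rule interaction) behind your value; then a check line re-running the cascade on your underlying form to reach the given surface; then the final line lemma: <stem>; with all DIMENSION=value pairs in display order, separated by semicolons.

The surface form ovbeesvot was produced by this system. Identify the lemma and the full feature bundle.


underlying: ov-beos-vot
MOD=ta - signalled by the affix -vot
TOR=vo - signalled by the affix ov-
check: ovbeosvot -> ovbeesvot
lemma: beos; MOD=ta; TOR=vo


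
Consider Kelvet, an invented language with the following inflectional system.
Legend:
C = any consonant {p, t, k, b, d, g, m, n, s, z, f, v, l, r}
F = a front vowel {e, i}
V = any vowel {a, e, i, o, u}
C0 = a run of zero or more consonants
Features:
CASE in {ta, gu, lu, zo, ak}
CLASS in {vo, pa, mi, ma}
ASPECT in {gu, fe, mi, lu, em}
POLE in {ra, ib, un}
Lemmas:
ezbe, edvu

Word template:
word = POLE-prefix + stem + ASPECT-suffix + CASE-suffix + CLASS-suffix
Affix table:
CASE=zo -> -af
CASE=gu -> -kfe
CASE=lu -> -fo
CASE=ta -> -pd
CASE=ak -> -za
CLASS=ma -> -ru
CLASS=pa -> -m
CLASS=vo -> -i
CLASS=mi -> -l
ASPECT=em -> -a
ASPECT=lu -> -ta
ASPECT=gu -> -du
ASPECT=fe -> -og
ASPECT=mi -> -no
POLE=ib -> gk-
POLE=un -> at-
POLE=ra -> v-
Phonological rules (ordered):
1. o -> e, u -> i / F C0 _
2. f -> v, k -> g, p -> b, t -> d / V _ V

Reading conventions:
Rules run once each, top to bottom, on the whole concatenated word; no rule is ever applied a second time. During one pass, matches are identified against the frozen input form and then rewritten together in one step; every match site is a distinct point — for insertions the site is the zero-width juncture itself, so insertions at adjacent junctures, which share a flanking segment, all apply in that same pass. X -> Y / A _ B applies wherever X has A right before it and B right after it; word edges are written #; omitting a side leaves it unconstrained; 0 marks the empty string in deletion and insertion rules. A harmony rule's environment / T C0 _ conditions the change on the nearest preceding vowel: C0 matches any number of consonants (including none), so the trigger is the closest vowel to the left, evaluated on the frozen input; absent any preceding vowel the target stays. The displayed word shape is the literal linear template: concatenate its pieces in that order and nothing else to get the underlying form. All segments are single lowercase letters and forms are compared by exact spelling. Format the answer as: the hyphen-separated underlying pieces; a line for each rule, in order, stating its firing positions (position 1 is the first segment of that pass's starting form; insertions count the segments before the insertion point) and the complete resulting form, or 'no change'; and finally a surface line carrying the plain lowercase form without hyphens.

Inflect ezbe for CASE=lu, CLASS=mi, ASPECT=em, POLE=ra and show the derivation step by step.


underlying: v-ezbe-a-fo-l
1. o -> e, u -> i / F C0 _: no change
2. f -> v, k -> g, p -> b, t -> d / V _ V: fires at position(s) 7: vezbeavol
surface: vezbeavol


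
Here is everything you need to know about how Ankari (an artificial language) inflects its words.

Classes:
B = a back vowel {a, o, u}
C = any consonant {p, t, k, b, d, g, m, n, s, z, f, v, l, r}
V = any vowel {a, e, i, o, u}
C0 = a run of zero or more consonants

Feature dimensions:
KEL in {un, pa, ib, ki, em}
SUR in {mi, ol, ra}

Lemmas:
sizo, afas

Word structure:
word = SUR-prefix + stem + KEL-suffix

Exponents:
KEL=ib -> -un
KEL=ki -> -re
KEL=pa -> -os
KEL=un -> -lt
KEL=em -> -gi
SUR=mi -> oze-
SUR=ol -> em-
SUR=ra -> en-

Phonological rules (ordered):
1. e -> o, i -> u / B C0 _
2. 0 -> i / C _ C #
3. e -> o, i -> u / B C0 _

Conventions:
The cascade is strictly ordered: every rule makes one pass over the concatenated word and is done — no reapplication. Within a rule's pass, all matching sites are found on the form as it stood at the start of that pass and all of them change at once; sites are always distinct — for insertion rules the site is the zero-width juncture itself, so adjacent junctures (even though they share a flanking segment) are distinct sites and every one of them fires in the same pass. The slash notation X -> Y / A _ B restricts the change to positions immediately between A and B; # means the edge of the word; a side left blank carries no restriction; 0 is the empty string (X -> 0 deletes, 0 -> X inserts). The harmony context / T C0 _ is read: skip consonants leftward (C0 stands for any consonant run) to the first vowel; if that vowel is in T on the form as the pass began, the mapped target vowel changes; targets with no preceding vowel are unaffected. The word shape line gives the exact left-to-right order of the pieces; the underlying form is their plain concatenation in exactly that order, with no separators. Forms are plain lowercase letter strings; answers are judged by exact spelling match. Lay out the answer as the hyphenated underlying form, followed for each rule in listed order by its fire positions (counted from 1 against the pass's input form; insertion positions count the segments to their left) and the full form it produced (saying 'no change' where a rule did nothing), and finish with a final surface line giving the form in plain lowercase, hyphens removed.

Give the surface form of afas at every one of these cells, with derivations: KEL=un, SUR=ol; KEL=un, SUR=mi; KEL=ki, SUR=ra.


cell KEL=un, SUR=ol:
underlying: em-afas-lt
1. e -> o, i -> u / B C0 _: no change
2. 0 -> i / C _ C #: inserts after position(s) 7: emafaslit
3. e -> o, i -> u / B C0 _: fires at position(s) 8: emafaslut
surface: emafaslut

cell KEL=un, SUR=mi:
underlying: oze-afas-lt
1. e -> o, i -> u / B C0 _: fires at position(s) 3: ozoafaslt
2. 0 -> i / C _ C #: inserts after position(s) 8: ozoafaslit
3. e -> o, i -> u / B C0 _: fires at position(s) 9: ozoafaslut
surface: ozoafaslut

cell KEL=ki, SUR=ra:
underlying: en-afas-re
1. e -> o, i -> u / B C0 _: fires at position(s) 8: enafasro
2. 0 -> i / C _ C #: no change
3. e -> o, i -> u / B C0 _: no change
surface: enafasro


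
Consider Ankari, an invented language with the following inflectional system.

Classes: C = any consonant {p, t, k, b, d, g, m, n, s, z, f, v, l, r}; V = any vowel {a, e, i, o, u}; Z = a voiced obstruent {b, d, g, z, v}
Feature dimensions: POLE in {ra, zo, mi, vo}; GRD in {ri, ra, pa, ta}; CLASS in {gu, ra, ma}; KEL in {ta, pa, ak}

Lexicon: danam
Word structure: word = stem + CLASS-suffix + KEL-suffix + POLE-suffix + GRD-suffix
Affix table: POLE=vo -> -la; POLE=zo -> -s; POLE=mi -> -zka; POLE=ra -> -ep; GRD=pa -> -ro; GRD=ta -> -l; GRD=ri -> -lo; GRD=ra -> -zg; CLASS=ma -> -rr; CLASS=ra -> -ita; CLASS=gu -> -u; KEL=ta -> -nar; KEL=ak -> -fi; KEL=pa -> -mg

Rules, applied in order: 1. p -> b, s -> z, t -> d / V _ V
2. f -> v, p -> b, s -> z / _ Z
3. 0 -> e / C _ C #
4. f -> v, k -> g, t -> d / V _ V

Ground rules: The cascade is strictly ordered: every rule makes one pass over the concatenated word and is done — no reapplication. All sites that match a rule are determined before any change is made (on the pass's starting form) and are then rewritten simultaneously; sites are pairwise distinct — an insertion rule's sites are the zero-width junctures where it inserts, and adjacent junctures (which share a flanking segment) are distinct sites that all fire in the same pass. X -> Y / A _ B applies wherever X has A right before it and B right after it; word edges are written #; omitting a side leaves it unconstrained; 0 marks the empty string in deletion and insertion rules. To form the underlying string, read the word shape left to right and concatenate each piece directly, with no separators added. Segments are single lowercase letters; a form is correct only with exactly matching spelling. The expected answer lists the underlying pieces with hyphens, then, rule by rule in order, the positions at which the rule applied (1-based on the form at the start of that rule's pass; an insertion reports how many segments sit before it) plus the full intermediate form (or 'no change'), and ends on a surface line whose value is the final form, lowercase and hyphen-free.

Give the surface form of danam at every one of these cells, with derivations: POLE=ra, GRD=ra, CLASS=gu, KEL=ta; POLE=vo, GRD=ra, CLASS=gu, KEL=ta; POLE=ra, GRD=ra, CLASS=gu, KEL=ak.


cell POLE=ra, GRD=ra, CLASS=gu, KEL=ta:
underlying: danam-u-nar-ep-zg
1. p -> b, s -> z, t -> d / V _ V: no change
2. f -> v, p -> b, s -> z / _ Z: fires at position(s) 11: danamunarebzg
3. 0 -> e / C _ C #: inserts after position(s) 12: danamunarebzeg
4. f -> v, k -> g, t -> d / V _ V: no change
surface: danamunarebzeg

cell POLE=vo, GRD=ra, CLASS=gu, KEL=ta:
underlying: danam-u-nar-la-zg
1. p -> b, s -> z, t -> d / V _ V: no change
2. f -> v, p -> b, s -> z / _ Z: no change
3. 0 -> e / C _ C #: inserts after position(s) 12: danamunarlazeg
4. f -> v, k -> g, t -> d / V _ V: no change
surface: danamunarlazeg

cell POLE=ra, GRD=ra, CLASS=gu, KEL=ak:
underlying: danam-u-fi-ep-zg
1. p -> b, s -> z, t -> d / V _ V: no change
2. f -> v, p -> b, s -> z / _ Z: fires at position(s) 10: danamufiebzg
3. 0 -> e / C _ C #: inserts after position(s) 11: danamufiebzeg
4. f -> v, k -> g, t -> d / V _ V: fires at position(s) 7: danamuviebzeg
surface: danamuviebzeg


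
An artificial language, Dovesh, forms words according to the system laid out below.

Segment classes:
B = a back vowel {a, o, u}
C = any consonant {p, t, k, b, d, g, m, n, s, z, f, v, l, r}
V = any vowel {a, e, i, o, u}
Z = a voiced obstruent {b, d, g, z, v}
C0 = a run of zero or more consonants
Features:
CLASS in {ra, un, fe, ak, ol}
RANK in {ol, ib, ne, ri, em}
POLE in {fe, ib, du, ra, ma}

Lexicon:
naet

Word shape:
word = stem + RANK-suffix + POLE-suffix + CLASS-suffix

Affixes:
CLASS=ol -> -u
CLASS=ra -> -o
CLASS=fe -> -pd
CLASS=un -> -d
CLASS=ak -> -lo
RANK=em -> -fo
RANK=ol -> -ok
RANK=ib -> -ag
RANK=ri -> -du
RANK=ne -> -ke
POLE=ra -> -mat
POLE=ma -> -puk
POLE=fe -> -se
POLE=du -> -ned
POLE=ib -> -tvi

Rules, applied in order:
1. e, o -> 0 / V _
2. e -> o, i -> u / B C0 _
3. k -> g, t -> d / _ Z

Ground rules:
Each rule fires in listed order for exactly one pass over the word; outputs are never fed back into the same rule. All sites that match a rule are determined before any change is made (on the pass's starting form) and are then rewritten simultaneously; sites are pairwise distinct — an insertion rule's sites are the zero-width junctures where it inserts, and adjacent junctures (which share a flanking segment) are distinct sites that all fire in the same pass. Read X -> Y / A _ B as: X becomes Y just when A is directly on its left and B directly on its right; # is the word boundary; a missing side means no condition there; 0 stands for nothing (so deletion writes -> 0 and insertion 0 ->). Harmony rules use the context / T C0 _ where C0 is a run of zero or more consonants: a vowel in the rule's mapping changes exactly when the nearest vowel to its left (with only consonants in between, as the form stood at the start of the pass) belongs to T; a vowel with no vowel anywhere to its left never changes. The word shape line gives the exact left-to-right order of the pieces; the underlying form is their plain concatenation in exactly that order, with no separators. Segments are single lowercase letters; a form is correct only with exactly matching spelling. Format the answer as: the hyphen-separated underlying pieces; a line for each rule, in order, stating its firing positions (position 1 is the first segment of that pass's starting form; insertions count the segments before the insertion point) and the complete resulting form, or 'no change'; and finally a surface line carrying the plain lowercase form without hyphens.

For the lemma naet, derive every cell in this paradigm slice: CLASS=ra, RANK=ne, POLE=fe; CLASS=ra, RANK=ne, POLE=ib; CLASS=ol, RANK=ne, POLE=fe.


cell CLASS=ra, RANK=ne, POLE=fe:
underlying: naet-ke-se-o
1. e, o -> 0 / V _: fires at position(s) 3, 9: natkese
2. e -> o, i -> u / B C0 _: fires at position(s) 5: natkose
3. k -> g, t -> d / _ Z: no change
surface: natkose

cell CLASS=ra, RANK=ne, POLE=ib:
underlying: naet-ke-tvi-o
1. e, o -> 0 / V _: fires at position(s) 3, 10: natketvi
2. e -> o, i -> u / B C0 _: fires at position(s) 5: natkotvi
3. k -> g, t -> d / _ Z: fires at position(s) 6: natkodvi
surface: natkodvi

cell CLASS=ol, RANK=ne, POLE=fe:
underlying: naet-ke-se-u
1. e, o -> 0 / V _: fires at position(s) 3: natkeseu
2. e -> o, i -> u / B C0 _: fires at position(s) 5: natkoseu
3. k -> g, t -> d / _ Z: no change
surface: natkoseu


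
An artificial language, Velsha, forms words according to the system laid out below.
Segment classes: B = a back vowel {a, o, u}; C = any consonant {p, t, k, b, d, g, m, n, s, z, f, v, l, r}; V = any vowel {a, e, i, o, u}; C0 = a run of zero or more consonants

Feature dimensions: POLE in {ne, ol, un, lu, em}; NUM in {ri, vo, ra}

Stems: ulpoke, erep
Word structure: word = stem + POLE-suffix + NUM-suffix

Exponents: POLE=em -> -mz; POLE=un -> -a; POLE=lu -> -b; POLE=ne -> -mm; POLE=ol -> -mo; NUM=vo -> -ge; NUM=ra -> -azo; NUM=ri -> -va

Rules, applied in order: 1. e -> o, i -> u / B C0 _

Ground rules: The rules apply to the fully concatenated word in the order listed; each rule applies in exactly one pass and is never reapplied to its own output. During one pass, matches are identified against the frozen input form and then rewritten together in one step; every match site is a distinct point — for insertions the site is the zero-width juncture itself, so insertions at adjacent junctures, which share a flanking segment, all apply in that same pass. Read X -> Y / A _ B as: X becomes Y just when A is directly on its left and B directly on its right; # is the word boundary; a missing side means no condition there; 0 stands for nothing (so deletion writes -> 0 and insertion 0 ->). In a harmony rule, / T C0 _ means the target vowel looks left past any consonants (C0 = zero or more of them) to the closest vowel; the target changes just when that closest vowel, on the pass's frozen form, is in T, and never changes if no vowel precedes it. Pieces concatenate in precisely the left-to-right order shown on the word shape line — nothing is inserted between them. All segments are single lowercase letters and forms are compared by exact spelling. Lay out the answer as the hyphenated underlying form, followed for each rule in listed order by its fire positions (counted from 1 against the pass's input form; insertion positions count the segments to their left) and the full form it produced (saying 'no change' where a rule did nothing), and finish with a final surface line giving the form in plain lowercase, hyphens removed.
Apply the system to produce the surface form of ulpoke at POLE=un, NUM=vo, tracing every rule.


underlying: ulpoke-a-ge
1. e -> o, i -> u / B C0 _: fires at position(s) 6, 9: ulpokoago
surface: ulpokoago


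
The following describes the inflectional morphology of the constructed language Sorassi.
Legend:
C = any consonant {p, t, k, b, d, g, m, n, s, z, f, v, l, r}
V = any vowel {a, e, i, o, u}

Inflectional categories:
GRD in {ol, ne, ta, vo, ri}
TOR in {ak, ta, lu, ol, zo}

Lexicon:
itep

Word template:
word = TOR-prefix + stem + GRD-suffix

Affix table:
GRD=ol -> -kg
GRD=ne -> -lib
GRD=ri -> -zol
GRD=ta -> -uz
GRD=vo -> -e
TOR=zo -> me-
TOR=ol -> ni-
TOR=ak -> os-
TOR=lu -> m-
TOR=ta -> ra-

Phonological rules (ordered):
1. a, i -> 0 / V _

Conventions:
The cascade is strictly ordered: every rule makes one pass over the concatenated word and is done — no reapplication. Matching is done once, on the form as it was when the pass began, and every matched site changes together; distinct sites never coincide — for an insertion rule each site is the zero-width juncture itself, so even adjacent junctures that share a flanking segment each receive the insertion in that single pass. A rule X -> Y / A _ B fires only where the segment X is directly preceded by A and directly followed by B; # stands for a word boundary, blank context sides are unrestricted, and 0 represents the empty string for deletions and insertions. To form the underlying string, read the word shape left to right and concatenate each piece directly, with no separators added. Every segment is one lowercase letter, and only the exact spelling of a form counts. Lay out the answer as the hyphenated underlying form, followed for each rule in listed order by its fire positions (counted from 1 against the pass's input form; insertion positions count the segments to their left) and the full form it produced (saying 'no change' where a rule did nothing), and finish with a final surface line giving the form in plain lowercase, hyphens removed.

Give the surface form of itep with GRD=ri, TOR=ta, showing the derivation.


underlying: ra-itep-zol
1. a, i -> 0 / V _: fires at position(s) 3: ratepzol
surface: ratepzol


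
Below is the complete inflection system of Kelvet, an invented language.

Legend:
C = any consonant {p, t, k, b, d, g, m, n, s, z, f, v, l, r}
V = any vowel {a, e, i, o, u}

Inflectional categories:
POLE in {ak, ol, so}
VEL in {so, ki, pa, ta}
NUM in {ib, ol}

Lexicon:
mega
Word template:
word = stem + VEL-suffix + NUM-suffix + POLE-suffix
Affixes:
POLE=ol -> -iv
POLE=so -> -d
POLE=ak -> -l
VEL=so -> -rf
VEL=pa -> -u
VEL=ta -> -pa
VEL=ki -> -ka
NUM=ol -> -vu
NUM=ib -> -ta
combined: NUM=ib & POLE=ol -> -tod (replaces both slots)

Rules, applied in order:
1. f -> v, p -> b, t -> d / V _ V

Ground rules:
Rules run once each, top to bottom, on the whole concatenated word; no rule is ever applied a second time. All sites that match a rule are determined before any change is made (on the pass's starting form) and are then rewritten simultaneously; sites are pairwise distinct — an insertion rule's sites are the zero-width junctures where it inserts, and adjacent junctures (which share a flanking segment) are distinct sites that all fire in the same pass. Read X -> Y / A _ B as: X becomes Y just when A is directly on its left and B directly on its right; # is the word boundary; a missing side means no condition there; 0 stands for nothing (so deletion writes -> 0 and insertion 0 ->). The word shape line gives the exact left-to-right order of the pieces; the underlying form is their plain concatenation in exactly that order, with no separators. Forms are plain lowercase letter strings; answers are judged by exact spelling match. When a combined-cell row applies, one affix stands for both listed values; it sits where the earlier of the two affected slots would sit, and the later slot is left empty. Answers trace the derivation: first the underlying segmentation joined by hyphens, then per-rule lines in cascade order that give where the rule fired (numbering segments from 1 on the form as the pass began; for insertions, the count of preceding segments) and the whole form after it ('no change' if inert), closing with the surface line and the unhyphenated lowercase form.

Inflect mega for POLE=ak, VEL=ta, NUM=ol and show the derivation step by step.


underlying: mega-pa-vu-l
1. f -> v, p -> b, t -> d / V _ V: fires at position(s) 5: megabavul
surface: megabavul


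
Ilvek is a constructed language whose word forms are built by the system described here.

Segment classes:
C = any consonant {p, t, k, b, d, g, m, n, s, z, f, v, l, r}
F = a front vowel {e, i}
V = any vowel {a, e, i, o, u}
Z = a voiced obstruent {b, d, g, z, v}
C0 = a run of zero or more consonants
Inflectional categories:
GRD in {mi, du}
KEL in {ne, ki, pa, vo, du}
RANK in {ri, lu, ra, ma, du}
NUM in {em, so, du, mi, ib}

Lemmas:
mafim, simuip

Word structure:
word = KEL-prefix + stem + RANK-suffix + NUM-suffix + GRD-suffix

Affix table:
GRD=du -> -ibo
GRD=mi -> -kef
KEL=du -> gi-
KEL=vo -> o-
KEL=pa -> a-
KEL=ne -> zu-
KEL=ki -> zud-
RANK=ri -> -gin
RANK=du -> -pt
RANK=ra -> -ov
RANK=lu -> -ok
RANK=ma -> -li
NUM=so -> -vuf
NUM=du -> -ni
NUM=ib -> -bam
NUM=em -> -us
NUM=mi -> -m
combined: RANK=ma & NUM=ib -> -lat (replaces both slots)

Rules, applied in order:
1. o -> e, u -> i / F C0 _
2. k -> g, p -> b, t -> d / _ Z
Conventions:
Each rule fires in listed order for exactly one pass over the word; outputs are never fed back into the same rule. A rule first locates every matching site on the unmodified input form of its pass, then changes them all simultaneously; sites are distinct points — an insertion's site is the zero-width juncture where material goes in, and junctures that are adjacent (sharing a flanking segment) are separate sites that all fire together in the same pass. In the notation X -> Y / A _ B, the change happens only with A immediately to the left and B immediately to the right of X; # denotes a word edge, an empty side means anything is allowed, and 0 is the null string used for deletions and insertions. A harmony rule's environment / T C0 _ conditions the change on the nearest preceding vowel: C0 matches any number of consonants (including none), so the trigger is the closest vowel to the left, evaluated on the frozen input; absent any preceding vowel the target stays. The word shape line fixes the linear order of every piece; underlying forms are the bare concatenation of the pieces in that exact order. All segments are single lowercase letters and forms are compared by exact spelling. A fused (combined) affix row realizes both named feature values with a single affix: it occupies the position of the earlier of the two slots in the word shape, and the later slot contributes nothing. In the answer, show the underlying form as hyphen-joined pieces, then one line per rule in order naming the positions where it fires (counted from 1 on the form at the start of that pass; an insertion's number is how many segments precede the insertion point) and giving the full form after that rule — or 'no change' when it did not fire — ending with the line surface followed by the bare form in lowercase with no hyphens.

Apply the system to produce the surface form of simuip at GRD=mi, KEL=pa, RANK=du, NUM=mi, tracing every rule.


underlying: a-simuip-pt-m-kef
1. o -> e, u -> i / F C0 _: fires at position(s) 5: asimiipptmkef
2. k -> g, p -> b, t -> d / _ Z: no change
surface: asimiipptmkef
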